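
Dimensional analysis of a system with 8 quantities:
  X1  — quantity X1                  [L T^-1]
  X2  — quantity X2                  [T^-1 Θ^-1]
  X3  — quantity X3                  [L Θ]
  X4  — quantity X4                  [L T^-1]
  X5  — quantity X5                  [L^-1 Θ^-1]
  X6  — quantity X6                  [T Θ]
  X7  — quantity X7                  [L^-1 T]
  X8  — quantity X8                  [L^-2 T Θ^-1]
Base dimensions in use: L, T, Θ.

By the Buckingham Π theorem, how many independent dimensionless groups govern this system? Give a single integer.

6

Exponent matrix [L,T,Θ] × [X1,X2,X3,X4,X5,X6,X7,X8]:
  L: [ 1  0  1  1 -1  0 -1 -2]
  T: [-1 -1  0 -1  0  1  1  1]
  Θ: [ 0 -1  1  0 -1  1  0 -1]
RREF → pivots at {X1,X2} ⇒ r = 2
n=8, r=2 ⇒ 6 dimensionless groups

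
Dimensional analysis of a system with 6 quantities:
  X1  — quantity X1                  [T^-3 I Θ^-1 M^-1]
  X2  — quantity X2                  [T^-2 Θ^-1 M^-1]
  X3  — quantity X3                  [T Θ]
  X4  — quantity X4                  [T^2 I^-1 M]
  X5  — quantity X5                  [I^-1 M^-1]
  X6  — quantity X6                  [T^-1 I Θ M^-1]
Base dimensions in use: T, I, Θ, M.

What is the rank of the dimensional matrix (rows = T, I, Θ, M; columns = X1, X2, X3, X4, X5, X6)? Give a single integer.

3

Dimensional matrix (T×I×Θ×M by X1×X2×X3×X4×X5×X6):
  T: [-3 -2  1  2  0 -1]
  I: [ 1  0  0 -1 -1  1]
  Θ: [-1 -1  1  0  0  1]
  M: [-1 -1  0  1 -1 -1]
Row reduction gives pivot columns X1,X2,X3; rank = 3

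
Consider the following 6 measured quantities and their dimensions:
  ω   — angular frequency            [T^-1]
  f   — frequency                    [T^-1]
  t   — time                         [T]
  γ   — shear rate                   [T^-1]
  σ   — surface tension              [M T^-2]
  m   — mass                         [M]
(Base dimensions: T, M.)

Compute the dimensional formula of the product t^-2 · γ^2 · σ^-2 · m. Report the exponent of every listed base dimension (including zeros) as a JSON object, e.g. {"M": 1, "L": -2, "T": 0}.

Dimensional matrix (T×M by ω×f×t×γ×σ×m):
  T: [-1 -1  1 -1 -2  0]
  M: [ 0  0  0  0  1  1]
  [T]: (-2)·1+(2)·-1+(-2)·-2+(1)·0 = 0
  [M]: (-2)·0+(2)·0+(-2)·1+(1)·1 = -1
⇒ M^-1

{"T": 0, "M": -1}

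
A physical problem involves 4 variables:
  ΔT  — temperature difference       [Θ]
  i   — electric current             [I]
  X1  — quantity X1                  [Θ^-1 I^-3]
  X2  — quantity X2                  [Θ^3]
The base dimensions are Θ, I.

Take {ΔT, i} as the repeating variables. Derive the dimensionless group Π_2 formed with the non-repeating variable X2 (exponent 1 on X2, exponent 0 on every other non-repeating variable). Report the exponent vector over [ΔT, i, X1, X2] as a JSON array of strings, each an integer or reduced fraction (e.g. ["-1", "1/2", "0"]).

["-3", "0", "0", "1"]

Exponent matrix [Θ,I] × [ΔT,i,X1,X2]:
  Θ: [ 1  0 -1  3]
  I: [ 0  1 -3  0]
Echelon form has 2 nonzero rows (pivots: ΔT,i)
Pivot set = {ΔT,i}, free = {X1,X2}
RREF:
  r0: [   1    0   -1    3]
  r1: [   0    1   -3    0]
Fix exponent of X2 at 1, X1 at 0; solve each RREF row for its pivot's exponent:
  r0: exp(ΔT) + (3)·1 = 0 ⇒ exp(ΔT) = -3
  r1: exp(i) + (0)·1 = 0 ⇒ exp(i) = 0
Π_2 = ΔT^-3 · X2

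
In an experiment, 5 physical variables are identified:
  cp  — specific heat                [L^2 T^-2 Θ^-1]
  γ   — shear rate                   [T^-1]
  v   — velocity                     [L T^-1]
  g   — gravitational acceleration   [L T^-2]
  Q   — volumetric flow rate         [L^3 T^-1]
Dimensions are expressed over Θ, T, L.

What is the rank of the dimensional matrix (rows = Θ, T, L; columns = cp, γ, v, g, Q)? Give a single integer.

Dimensional matrix (Θ×T×L by cp×γ×v×g×Q):
  Θ: [-1  0  0  0  0]
  T: [-2 -1 -1 -2 -1]
  L: [ 2  0  1  1  3]
RREF → pivots at {cp,γ,v} ⇒ r = 3

3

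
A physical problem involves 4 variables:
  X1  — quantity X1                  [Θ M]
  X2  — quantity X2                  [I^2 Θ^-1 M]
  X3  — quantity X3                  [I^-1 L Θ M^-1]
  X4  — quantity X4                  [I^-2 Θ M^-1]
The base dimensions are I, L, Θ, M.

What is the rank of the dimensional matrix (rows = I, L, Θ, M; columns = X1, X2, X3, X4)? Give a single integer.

Dimensional matrix (I×L×Θ×M by X1×X2×X3×X4):
  I: [ 0  2 -1 -2]
  L: [ 0  0  1  0]
  Θ: [ 1 -1  1  1]
  M: [ 1  1 -1 -1]
Echelon form has 3 nonzero rows (pivots: X1,X2,X3)

3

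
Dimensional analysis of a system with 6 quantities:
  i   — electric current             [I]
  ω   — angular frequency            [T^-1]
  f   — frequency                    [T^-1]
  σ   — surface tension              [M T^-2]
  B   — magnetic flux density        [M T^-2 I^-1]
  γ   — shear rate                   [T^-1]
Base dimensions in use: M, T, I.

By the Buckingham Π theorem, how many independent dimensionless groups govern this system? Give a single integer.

3

Dimensional matrix (M×T×I by i×ω×f×σ×B×γ):
  M: [ 0  0  0  1  1  0]
  T: [ 0 -1 -1 -2 -2 -1]
  I: [ 1  0  0  0 -1  0]
Row reduction gives pivot columns i,ω,σ; rank = 3
Π count = n − r = 6 − 3 = 3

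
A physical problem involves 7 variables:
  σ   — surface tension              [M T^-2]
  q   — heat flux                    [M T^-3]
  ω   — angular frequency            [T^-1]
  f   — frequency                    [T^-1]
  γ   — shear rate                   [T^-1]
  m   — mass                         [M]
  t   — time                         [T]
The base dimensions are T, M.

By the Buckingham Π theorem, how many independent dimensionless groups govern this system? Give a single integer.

5

Dimensional matrix (T×M by σ×q×ω×f×γ×m×t):
  T: [-2 -3 -1 -1 -1  0  1]
  M: [ 1  1  0  0  0  1  0]
RREF → pivots at {σ,q} ⇒ r = 2
7 vars − rank 2 = 5 Π groups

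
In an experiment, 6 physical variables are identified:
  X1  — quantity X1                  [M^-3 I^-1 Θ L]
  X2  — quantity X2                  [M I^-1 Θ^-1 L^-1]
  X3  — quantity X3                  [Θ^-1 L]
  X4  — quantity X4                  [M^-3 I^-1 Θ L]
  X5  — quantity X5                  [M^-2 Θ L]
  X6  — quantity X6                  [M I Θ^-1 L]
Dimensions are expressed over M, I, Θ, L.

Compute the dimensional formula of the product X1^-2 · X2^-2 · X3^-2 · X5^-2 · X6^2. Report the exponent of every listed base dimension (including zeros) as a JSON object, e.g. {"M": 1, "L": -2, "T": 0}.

{"M": 10, "I": 6, "Θ": -2, "L": -2}

Exponent matrix [M,I,Θ,L] × [X1,X2,X3,X4,X5,X6]:
  M: [-3  1  0 -3 -2  1]
  I: [-1 -1  0 -1  0  1]
  Θ: [ 1 -1 -1  1  1 -1]
  L: [ 1 -1  1  1  1  1]
  [M]: (-2)·-3+(-2)·1+(-2)·0+(-2)·-2+(2)·1 = 10
  [I]: (-2)·-1+(-2)·-1+(-2)·0+(-2)·0+(2)·1 = 6
  [Θ]: (-2)·1+(-2)·-1+(-2)·-1+(-2)·1+(2)·-1 = -2
  [L]: (-2)·1+(-2)·-1+(-2)·1+(-2)·1+(2)·1 = -2
⇒ M^10 I^6 Θ^-2 L^-2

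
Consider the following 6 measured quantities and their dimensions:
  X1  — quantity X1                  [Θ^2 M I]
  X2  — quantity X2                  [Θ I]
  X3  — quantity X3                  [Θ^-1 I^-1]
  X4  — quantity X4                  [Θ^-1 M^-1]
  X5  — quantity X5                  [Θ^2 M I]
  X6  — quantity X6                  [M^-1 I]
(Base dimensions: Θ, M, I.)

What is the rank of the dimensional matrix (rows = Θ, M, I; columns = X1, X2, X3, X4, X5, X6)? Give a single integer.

2

Exponent matrix [Θ,M,I] × [X1,X2,X3,X4,X5,X6]:
  Θ: [ 2  1 -1 -1  2  0]
  M: [ 1  0  0 -1  1 -1]
  I: [ 1  1 -1  0  1  1]
Echelon form has 2 nonzero rows (pivots: X1,X2)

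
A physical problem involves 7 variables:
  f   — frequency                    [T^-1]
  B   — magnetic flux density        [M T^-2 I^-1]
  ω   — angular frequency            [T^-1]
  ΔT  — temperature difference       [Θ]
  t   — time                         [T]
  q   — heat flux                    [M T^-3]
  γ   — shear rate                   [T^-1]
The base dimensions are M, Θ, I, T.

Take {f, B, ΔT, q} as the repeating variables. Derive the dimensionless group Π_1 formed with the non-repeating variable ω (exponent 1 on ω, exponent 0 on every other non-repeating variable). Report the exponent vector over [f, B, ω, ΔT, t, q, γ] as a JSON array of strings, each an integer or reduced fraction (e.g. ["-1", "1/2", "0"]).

["-1", "0", "1", "0", "0", "0", "0"]

Dimensional matrix (M×Θ×I×T by f×B×ω×ΔT×t×q×γ):
  M: [ 0  1  0  0  0  1  0]
  Θ: [ 0  0  0  1  0  0  0]
  I: [ 0 -1  0  0  0  0  0]
  T: [-1 -2 -1  0  1 -3 -1]
Echelon form has 4 nonzero rows (pivots: f,B,ΔT,q)
Pivot set = {f,B,ΔT,q}, free = {ω,t,γ}
RREF:
  r0: [   1    0    1    0   -1    0    1]
  r1: [   0    1    0    0    0    0    0]
  r2: [   0    0    0    1    0    0    0]
  r3: [   0    0    0    0    0    1    0]
Fix exponent of ω at 1, t at 0, γ at 0; solve each RREF row for its pivot's exponent:
  r0: exp(f) + (1)·1 = 0 ⇒ exp(f) = -1
  r1: exp(B) + (0)·1 = 0 ⇒ exp(B) = 0
  r2: exp(ΔT) + (0)·1 = 0 ⇒ exp(ΔT) = 0
  r3: exp(q) + (0)·1 = 0 ⇒ exp(q) = 0
Π_1 = f^-1 · ω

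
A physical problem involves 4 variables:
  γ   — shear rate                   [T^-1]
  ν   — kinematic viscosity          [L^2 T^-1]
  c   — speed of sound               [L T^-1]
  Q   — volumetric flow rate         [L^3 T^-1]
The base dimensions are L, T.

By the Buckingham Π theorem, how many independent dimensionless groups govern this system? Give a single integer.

Exponent matrix [L,T] × [γ,ν,c,Q]:
  L: [ 0  2  1  3]
  T: [-1 -1 -1 -1]
Echelon form has 2 nonzero rows (pivots: γ,ν)
4 vars − rank 2 = 2 Π groups

2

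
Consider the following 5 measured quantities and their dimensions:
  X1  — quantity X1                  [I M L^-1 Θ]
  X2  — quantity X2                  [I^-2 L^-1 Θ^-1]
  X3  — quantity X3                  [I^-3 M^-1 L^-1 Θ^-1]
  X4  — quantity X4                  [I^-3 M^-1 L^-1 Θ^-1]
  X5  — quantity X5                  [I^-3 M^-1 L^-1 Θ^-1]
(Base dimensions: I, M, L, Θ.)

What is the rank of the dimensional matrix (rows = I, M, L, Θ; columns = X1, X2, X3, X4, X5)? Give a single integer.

3

Write exponents as rows I,M,L,Θ / cols X1,X2,X3,X4,X5:
  I: [ 1 -2 -3 -3 -3]
  M: [ 1  0 -1 -1 -1]
  L: [-1 -1 -1 -1 -1]
  Θ: [ 1 -1 -1 -1 -1]
Row reduction gives pivot columns X1,X2,X3; rank = 3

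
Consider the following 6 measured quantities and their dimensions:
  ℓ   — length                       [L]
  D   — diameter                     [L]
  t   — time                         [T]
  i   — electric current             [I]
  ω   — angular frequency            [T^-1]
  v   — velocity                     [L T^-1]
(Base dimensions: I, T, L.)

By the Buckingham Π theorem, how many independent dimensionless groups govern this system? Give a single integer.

3

Write exponents as rows I,T,L / cols ℓ,D,t,i,ω,v:
  I: [ 0  0  0  1  0  0]
  T: [ 0  0  1  0 -1 -1]
  L: [ 1  1  0  0  0  1]
Echelon form has 3 nonzero rows (pivots: ℓ,t,i)
Π count = n − r = 6 − 3 = 3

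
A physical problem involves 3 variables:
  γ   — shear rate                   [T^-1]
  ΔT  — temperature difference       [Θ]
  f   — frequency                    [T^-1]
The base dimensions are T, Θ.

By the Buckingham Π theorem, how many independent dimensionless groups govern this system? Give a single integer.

Dimensional matrix (T×Θ by γ×ΔT×f):
  T: [-1  0 -1]
  Θ: [ 0  1  0]
Echelon form has 2 nonzero rows (pivots: γ,ΔT)
n=3, r=2 ⇒ 1 dimensionless group

1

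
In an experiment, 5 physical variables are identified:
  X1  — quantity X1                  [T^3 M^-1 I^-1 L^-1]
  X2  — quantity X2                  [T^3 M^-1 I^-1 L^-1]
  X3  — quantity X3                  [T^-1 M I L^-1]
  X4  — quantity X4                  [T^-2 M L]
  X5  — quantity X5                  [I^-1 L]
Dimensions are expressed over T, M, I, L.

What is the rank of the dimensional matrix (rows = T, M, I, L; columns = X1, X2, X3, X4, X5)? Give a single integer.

3

Write exponents as rows T,M,I,L / cols X1,X2,X3,X4,X5:
  T: [ 3  3 -1 -2  0]
  M: [-1 -1  1  1  0]
  I: [-1 -1  1  0 -1]
  L: [-1 -1 -1  1  1]
Row reduction gives pivot columns X1,X3,X4; rank = 3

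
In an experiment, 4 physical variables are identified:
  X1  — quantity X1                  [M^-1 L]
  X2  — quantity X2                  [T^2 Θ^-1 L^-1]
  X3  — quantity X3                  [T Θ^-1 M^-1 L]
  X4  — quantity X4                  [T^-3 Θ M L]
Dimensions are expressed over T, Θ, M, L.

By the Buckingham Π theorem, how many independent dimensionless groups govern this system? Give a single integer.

1

Write exponents as rows T,Θ,M,L / cols X1,X2,X3,X4:
  T: [ 0  2  1 -3]
  Θ: [ 0 -1 -1  1]
  M: [-1  0 -1  1]
  L: [ 1 -1  1  1]
RREF → pivots at {X1,X2,X3} ⇒ r = 3
Π count = n − r = 4 − 3 = 1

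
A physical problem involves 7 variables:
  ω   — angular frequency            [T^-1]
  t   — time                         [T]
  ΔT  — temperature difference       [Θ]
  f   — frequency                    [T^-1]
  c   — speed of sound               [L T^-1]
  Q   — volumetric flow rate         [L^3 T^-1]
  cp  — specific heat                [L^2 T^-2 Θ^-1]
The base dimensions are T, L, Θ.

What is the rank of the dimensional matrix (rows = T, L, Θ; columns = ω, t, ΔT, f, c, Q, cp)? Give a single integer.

Write exponents as rows T,L,Θ / cols ω,t,ΔT,f,c,Q,cp:
  T: [-1  1  0 -1 -1 -1 -2]
  L: [ 0  0  0  0  1  3  2]
  Θ: [ 0  0  1  0  0  0 -1]
RREF → pivots at {ω,ΔT,c} ⇒ r = 3

3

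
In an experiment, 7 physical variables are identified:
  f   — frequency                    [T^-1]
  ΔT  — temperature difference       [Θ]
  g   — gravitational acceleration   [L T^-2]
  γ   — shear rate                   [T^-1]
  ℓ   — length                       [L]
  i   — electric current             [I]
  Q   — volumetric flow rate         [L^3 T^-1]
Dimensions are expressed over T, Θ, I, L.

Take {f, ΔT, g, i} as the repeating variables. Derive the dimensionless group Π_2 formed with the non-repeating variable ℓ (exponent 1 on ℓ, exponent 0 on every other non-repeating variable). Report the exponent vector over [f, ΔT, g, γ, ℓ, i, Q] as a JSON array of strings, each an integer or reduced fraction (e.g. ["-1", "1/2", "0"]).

["2", "0", "-1", "0", "1", "0", "0"]

Dimensional matrix (T×Θ×I×L by f×ΔT×g×γ×ℓ×i×Q):
  T: [-1  0 -2 -1  0  0 -1]
  Θ: [ 0  1  0  0  0  0  0]
  I: [ 0  0  0  0  0  1  0]
  L: [ 0  0  1  0  1  0  3]
Row reduction gives pivot columns f,ΔT,g,i; rank = 4
Repeat: f,ΔT,g,i; free: γ,ℓ,Q
RREF:
  r0: [   1    0    0    1   -2    0   -5]
  r1: [   0    1    0    0    0    0    0]
  r2: [   0    0    1    0    1    0    3]
  r3: [   0    0    0    0    0    1    0]
Fix exponent of ℓ at 1, γ at 0, Q at 0; solve each RREF row for its pivot's exponent:
  r0: exp(f) + (-2)·1 = 0 ⇒ exp(f) = 2
  r1: exp(ΔT) + (0)·1 = 0 ⇒ exp(ΔT) = 0
  r2: exp(g) + (1)·1 = 0 ⇒ exp(g) = -1
  r3: exp(i) + (0)·1 = 0 ⇒ exp(i) = 0
Π_2 = f^2 · g^-1 · ℓ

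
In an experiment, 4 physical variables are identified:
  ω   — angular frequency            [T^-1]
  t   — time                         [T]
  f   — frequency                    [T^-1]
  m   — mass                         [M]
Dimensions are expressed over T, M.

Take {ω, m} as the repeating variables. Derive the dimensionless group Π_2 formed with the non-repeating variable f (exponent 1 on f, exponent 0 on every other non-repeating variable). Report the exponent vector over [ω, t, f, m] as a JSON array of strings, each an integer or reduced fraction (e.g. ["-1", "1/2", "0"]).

["-1", "0", "1", "0"]

Exponent matrix [T,M] × [ω,t,f,m]:
  T: [-1  1 -1  0]
  M: [ 0  0  0  1]
RREF → pivots at {ω,m} ⇒ r = 2
Pivot set = {ω,m}, free = {t,f}
RREF:
  r0: [   1   -1    1    0]
  r1: [   0    0    0    1]
Fix exponent of f at 1, t at 0; solve each RREF row for its pivot's exponent:
  r0: exp(ω) + (1)·1 = 0 ⇒ exp(ω) = -1
  r1: exp(m) + (0)·1 = 0 ⇒ exp(m) = 0
Π_2 = ω^-1 · f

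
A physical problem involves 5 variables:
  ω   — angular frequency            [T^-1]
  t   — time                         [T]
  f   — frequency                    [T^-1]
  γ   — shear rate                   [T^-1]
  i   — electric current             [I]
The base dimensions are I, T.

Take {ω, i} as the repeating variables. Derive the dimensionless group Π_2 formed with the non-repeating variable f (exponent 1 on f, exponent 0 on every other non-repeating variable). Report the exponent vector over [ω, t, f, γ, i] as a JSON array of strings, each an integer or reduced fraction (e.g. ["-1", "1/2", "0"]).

["-1", "0", "1", "0", "0"]

Dimensional matrix (I×T by ω×t×f×γ×i):
  I: [ 0  0  0  0  1]
  T: [-1  1 -1 -1  0]
Row reduction gives pivot columns ω,i; rank = 2
Pivot set = {ω,i}, free = {t,f,γ}
RREF:
  r0: [   1   -1    1    1    0]
  r1: [   0    0    0    0    1]
Fix exponent of f at 1, t at 0, γ at 0; solve each RREF row for its pivot's exponent:
  r0: exp(ω) + (1)·1 = 0 ⇒ exp(ω) = -1
  r1: exp(i) + (0)·1 = 0 ⇒ exp(i) = 0
Π_2 = ω^-1 · f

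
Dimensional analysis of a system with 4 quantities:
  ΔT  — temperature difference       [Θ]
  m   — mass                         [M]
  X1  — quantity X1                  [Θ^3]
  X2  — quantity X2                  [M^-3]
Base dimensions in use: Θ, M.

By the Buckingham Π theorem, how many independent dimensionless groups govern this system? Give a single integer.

2

Write exponents as rows Θ,M / cols ΔT,m,X1,X2:
  Θ: [ 1  0  3  0]
  M: [ 0  1  0 -3]
Row reduction gives pivot columns ΔT,m; rank = 2
4 vars − rank 2 = 2 Π groups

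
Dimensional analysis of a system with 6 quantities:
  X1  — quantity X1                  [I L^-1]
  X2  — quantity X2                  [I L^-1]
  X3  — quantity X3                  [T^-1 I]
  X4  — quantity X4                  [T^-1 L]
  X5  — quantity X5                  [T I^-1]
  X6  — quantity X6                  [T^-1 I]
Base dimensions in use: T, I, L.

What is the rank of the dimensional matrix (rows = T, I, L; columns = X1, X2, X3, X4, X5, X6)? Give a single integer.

Write exponents as rows T,I,L / cols X1,X2,X3,X4,X5,X6:
  T: [ 0  0 -1 -1  1 -1]
  I: [ 1  1  1  0 -1  1]
  L: [-1 -1  0  1  0  0]
Row reduction gives pivot columns X1,X3; rank = 2

2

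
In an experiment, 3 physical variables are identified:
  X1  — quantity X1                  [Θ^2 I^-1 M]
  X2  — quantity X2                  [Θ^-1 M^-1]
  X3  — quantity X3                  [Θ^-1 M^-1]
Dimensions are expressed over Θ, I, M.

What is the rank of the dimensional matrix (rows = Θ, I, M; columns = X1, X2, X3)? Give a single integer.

Dimensional matrix (Θ×I×M by X1×X2×X3):
  Θ: [ 2 -1 -1]
  I: [-1  0  0]
  M: [ 1 -1 -1]
RREF → pivots at {X1,X2} ⇒ r = 2

2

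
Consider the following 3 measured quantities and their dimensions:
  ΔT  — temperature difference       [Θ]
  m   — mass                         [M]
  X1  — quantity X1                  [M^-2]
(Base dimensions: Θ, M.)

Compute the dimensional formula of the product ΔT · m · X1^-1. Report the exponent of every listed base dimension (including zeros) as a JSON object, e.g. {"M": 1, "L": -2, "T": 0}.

Dimensional matrix (Θ×M by ΔT×m×X1):
  Θ: [ 1  0  0]
  M: [ 0  1 -2]
  [Θ]: (1)·1+(1)·0+(-1)·0 = 1
  [M]: (1)·0+(1)·1+(-1)·-2 = 3
⇒ Θ M^3

{"Θ": 1, "M": 3}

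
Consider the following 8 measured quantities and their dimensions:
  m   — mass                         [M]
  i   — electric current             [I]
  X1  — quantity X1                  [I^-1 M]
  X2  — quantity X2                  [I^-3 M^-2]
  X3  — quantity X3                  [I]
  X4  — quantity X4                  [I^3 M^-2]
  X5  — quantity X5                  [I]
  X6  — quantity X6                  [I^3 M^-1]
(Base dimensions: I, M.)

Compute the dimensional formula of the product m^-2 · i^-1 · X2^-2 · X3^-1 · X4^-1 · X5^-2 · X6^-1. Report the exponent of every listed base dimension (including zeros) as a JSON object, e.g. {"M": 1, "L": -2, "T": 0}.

{"I": -4, "M": 5}

Write exponents as rows I,M / cols m,i,X1,X2,X3,X4,X5,X6:
  I: [ 0  1 -1 -3  1  3  1  3]
  M: [ 1  0  1 -2  0 -2  0 -1]
  [I]: (-2)·0+(-1)·1+(-2)·-3+(-1)·1+(-1)·3+(-2)·1+(-1)·3 = -4
  [M]: (-2)·1+(-1)·0+(-2)·-2+(-1)·0+(-1)·-2+(-2)·0+(-1)·-1 = 5
⇒ I^-4 M^5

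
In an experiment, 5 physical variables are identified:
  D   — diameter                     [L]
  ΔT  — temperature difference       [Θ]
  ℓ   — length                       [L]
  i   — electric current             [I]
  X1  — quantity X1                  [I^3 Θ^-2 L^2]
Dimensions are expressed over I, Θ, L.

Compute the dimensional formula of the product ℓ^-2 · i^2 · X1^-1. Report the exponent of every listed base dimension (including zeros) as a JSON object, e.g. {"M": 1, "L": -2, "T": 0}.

{"I": -1, "Θ": 2, "L": -4}

Write exponents as rows I,Θ,L / cols D,ΔT,ℓ,i,X1:
  I: [ 0  0  0  1  3]
  Θ: [ 0  1  0  0 -2]
  L: [ 1  0  1  0  2]
  [I]: (-2)·0+(2)·1+(-1)·3 = -1
  [Θ]: (-2)·0+(2)·0+(-1)·-2 = 2
  [L]: (-2)·1+(2)·0+(-1)·2 = -4
⇒ I^-1 Θ^2 L^-4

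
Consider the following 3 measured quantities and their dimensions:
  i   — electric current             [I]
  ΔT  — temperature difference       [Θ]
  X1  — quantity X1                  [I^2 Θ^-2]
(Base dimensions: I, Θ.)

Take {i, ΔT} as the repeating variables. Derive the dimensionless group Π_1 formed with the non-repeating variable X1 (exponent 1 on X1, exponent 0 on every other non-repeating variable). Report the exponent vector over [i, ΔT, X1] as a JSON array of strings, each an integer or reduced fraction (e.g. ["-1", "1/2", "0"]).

["-2", "2", "1"]

Write exponents as rows I,Θ / cols i,ΔT,X1:
  I: [ 1  0  2]
  Θ: [ 0  1 -2]
Echelon form has 2 nonzero rows (pivots: i,ΔT)
Pivot set = {i,ΔT}, free = {X1}
RREF:
  r0: [   1    0    2]
  r1: [   0    1   -2]
Fix exponent of X1 at 1; solve each RREF row for its pivot's exponent:
  r0: exp(i) + (2)·1 = 0 ⇒ exp(i) = -2
  r1: exp(ΔT) + (-2)·1 = 0 ⇒ exp(ΔT) = 2
Π_1 = i^-2 · ΔT^2 · X1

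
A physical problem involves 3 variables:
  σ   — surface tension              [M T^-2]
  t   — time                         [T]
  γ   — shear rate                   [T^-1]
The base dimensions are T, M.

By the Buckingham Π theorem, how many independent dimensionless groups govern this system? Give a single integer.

1

Dimensional matrix (T×M by σ×t×γ):
  T: [-2  1 -1]
  M: [ 1  0  0]
Row reduction gives pivot columns σ,t; rank = 2
3 vars − rank 2 = 1 Π group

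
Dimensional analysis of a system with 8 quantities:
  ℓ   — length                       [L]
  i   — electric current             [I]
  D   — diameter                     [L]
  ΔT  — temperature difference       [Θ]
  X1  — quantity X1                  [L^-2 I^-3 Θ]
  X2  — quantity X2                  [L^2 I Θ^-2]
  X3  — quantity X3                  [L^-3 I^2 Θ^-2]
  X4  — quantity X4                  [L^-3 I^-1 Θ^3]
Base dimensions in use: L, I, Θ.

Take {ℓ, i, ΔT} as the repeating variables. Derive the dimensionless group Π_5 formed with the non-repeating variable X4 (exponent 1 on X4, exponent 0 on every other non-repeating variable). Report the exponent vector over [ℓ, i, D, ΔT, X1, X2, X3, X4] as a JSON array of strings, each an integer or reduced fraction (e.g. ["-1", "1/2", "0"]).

Exponent matrix [L,I,Θ] × [ℓ,i,D,ΔT,X1,X2,X3,X4]:
  L: [ 1  0  1  0 -2  2 -3 -3]
  I: [ 0  1  0  0 -3  1  2 -1]
  Θ: [ 0  0  0  1  1 -2 -2  3]
Echelon form has 3 nonzero rows (pivots: ℓ,i,ΔT)
Repeat: ℓ,i,ΔT; free: D,X1,X2,X3,X4
RREF:
  r0: [   1    0    1    0   -2    2   -3   -3]
  r1: [   0    1    0    0   -3    1    2   -1]
  r2: [   0    0    0    1    1   -2   -2    3]
Fix exponent of X4 at 1, D at 0, X1 at 0, X2 at 0, X3 at 0; solve each RREF row for its pivot's exponent:
  r0: exp(ℓ) + (-3)·1 = 0 ⇒ exp(ℓ) = 3
  r1: exp(i) + (-1)·1 = 0 ⇒ exp(i) = 1
  r2: exp(ΔT) + (3)·1 = 0 ⇒ exp(ΔT) = -3
Π_5 = ℓ^3 · i · ΔT^-3 · X4

["3", "1", "0", "-3", "0", "0", "0", "1"]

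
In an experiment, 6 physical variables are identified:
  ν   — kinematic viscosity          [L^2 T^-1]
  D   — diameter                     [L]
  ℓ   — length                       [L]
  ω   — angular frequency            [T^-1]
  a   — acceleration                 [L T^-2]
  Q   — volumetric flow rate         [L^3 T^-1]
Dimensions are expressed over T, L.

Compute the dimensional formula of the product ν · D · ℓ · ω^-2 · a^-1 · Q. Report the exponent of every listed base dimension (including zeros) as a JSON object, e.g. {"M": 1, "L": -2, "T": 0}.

{"T": 2, "L": 6}

Exponent matrix [T,L] × [ν,D,ℓ,ω,a,Q]:
  T: [-1  0  0 -1 -2 -1]
  L: [ 2  1  1  0  1  3]
  [T]: (1)·-1+(1)·0+(1)·0+(-2)·-1+(-1)·-2+(1)·-1 = 2
  [L]: (1)·2+(1)·1+(1)·1+(-2)·0+(-1)·1+(1)·3 = 6
⇒ T^2 L^6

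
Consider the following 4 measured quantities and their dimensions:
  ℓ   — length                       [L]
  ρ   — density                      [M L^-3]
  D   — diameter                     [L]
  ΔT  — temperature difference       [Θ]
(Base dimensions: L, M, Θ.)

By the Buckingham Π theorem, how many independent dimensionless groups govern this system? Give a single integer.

1

Dimensional matrix (L×M×Θ by ℓ×ρ×D×ΔT):
  L: [ 1 -3  1  0]
  M: [ 0  1  0  0]
  Θ: [ 0  0  0  1]
RREF → pivots at {ℓ,ρ,ΔT} ⇒ r = 3
4 vars − rank 3 = 1 Π group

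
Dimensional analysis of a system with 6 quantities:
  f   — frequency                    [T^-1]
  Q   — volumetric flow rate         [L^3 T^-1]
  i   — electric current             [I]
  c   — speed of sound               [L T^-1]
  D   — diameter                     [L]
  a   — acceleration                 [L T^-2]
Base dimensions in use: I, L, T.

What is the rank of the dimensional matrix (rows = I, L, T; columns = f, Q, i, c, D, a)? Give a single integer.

3

Write exponents as rows I,L,T / cols f,Q,i,c,D,a:
  I: [ 0  0  1  0  0  0]
  L: [ 0  3  0  1  1  1]
  T: [-1 -1  0 -1  0 -2]
RREF → pivots at {f,Q,i} ⇒ r = 3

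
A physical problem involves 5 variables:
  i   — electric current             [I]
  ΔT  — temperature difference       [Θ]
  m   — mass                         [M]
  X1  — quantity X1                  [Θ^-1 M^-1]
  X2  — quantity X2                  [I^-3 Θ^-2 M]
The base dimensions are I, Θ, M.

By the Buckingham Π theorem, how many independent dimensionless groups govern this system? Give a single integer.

2

Write exponents as rows I,Θ,M / cols i,ΔT,m,X1,X2:
  I: [ 1  0  0  0 -3]
  Θ: [ 0  1  0 -1 -2]
  M: [ 0  0  1 -1  1]
RREF → pivots at {i,ΔT,m} ⇒ r = 3
n=5, r=3 ⇒ 2 dimensionless groups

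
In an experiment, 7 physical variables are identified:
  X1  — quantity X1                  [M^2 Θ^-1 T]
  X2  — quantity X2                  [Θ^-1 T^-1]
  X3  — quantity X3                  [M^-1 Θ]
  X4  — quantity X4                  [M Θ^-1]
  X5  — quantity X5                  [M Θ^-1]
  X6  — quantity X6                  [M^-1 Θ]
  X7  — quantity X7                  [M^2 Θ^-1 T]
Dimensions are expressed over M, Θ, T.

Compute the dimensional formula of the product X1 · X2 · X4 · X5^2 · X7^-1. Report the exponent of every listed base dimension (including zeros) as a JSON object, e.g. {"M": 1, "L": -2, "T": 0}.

{"M": 3, "Θ": -4, "T": -1}

Dimensional matrix (M×Θ×T by X1×X2×X3×X4×X5×X6×X7):
  M: [ 2  0 -1  1  1 -1  2]
  Θ: [-1 -1  1 -1 -1  1 -1]
  T: [ 1 -1  0  0  0  0  1]
  [M]: (1)·2+(1)·0+(1)·1+(2)·1+(-1)·2 = 3
  [Θ]: (1)·-1+(1)·-1+(1)·-1+(2)·-1+(-1)·-1 = -4
  [T]: (1)·1+(1)·-1+(1)·0+(2)·0+(-1)·1 = -1
⇒ M^3 Θ^-4 T^-1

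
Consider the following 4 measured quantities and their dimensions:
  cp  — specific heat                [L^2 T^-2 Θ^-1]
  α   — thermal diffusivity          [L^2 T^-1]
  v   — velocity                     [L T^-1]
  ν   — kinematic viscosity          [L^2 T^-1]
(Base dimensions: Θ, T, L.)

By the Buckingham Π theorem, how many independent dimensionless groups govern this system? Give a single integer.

Exponent matrix [Θ,T,L] × [cp,α,v,ν]:
  Θ: [-1  0  0  0]
  T: [-2 -1 -1 -1]
  L: [ 2  2  1  2]
Echelon form has 3 nonzero rows (pivots: cp,α,v)
n=4, r=3 ⇒ 1 dimensionless group

1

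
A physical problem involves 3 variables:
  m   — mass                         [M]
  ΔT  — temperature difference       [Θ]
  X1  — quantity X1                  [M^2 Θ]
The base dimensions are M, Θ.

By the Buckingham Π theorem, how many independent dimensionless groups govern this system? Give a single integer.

Write exponents as rows M,Θ / cols m,ΔT,X1:
  M: [ 1  0  2]
  Θ: [ 0  1  1]
Row reduction gives pivot columns m,ΔT; rank = 2
Π count = n − r = 3 − 2 = 1

1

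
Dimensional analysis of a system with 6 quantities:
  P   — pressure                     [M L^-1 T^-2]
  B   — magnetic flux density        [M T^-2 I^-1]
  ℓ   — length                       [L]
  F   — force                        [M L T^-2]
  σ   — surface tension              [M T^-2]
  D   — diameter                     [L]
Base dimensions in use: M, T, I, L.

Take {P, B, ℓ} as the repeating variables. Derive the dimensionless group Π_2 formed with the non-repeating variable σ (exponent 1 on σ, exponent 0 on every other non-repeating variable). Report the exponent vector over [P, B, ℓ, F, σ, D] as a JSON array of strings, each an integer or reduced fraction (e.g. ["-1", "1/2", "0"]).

["-1", "0", "-1", "0", "1", "0"]

Write exponents as rows M,T,I,L / cols P,B,ℓ,F,σ,D:
  M: [ 1  1  0  1  1  0]
  T: [-2 -2  0 -2 -2  0]
  I: [ 0 -1  0  0  0  0]
  L: [-1  0  1  1  0  1]
RREF → pivots at {P,B,ℓ} ⇒ r = 3
Repeat: P,B,ℓ; free: F,σ,D
RREF:
  r0: [   1    0    0    1    1    0]
  r1: [   0    1    0    0    0    0]
  r2: [   0    0    1    2    1    1]
  r3: [   0    0    0    0    0    0]
Fix exponent of σ at 1, F at 0, D at 0; solve each RREF row for its pivot's exponent:
  r0: exp(P) + (1)·1 = 0 ⇒ exp(P) = -1
  r1: exp(B) + (0)·1 = 0 ⇒ exp(B) = 0
  r2: exp(ℓ) + (1)·1 = 0 ⇒ exp(ℓ) = -1
Π_2 = P^-1 · ℓ^-1 · σ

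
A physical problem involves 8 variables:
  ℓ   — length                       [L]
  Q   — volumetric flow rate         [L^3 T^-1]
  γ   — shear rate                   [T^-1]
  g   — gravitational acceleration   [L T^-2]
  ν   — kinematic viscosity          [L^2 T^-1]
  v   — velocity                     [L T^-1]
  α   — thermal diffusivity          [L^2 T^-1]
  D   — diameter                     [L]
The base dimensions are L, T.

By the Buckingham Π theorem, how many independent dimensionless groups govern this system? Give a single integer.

Write exponents as rows L,T / cols ℓ,Q,γ,g,ν,v,α,D:
  L: [ 1  3  0  1  2  1  2  1]
  T: [ 0 -1 -1 -2 -1 -1 -1  0]
Echelon form has 2 nonzero rows (pivots: ℓ,Q)
n=8, r=2 ⇒ 6 dimensionless groups

6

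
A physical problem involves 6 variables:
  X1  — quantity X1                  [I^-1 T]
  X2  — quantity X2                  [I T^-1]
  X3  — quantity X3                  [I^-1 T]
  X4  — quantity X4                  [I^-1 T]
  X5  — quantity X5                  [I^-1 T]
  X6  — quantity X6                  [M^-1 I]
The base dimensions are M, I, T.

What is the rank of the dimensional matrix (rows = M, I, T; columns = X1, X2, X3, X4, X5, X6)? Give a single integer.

2

Dimensional matrix (M×I×T by X1×X2×X3×X4×X5×X6):
  M: [ 0  0  0  0  0 -1]
  I: [-1  1 -1 -1 -1  1]
  T: [ 1 -1  1  1  1  0]
Row reduction gives pivot columns X1,X6; rank = 2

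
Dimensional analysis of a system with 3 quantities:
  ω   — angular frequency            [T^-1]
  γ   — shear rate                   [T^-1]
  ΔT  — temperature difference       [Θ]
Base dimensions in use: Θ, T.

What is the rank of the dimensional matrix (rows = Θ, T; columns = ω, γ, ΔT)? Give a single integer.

2

Exponent matrix [Θ,T] × [ω,γ,ΔT]:
  Θ: [ 0  0  1]
  T: [-1 -1  0]
Row reduction gives pivot columns ω,ΔT; rank = 2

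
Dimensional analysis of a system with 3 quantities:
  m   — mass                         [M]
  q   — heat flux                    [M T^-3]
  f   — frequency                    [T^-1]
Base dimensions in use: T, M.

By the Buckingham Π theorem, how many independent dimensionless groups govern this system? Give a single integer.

Write exponents as rows T,M / cols m,q,f:
  T: [ 0 -3 -1]
  M: [ 1  1  0]
Row reduction gives pivot columns m,q; rank = 2
Π count = n − r = 3 − 2 = 1

1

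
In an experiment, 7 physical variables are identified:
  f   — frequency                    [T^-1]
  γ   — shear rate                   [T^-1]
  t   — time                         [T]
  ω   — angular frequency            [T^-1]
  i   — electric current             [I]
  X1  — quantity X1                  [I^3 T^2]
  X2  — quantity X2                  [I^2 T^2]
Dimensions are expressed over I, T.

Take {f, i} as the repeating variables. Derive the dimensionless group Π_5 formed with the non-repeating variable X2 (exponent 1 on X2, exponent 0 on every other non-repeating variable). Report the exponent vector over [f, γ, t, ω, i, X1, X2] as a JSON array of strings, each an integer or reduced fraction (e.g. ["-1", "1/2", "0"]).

Write exponents as rows I,T / cols f,γ,t,ω,i,X1,X2:
  I: [ 0  0  0  0  1  3  2]
  T: [-1 -1  1 -1  0  2  2]
RREF → pivots at {f,i} ⇒ r = 2
Repeat: f,i; free: γ,t,ω,X1,X2
RREF:
  r0: [   1    1   -1    1    0   -2   -2]
  r1: [   0    0    0    0    1    3    2]
Fix exponent of X2 at 1, γ at 0, t at 0, ω at 0, X1 at 0; solve each RREF row for its pivot's exponent:
  r0: exp(f) + (-2)·1 = 0 ⇒ exp(f) = 2
  r1: exp(i) + (2)·1 = 0 ⇒ exp(i) = -2
Π_5 = f^2 · i^-2 · X2

["2", "0", "0", "0", "-2", "0", "1"]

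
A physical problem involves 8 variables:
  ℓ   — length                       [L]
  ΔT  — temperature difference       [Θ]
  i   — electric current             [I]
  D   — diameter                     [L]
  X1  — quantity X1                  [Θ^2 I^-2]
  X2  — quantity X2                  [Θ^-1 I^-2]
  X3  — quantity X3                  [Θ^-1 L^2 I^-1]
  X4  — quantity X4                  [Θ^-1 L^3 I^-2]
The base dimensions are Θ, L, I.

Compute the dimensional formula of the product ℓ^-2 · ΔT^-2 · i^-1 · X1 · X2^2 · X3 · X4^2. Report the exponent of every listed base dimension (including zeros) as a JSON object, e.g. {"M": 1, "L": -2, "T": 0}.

{"Θ": -5, "L": 6, "I": -12}

Exponent matrix [Θ,L,I] × [ℓ,ΔT,i,D,X1,X2,X3,X4]:
  Θ: [ 0  1  0  0  2 -1 -1 -1]
  L: [ 1  0  0  1  0  0  2  3]
  I: [ 0  0  1  0 -2 -2 -1 -2]
  [Θ]: (-2)·0+(-2)·1+(-1)·0+(1)·2+(2)·-1+(1)·-1+(2)·-1 = -5
  [L]: (-2)·1+(-2)·0+(-1)·0+(1)·0+(2)·0+(1)·2+(2)·3 = 6
  [I]: (-2)·0+(-2)·0+(-1)·1+(1)·-2+(2)·-2+(1)·-1+(2)·-2 = -12
⇒ Θ^-5 L^6 I^-12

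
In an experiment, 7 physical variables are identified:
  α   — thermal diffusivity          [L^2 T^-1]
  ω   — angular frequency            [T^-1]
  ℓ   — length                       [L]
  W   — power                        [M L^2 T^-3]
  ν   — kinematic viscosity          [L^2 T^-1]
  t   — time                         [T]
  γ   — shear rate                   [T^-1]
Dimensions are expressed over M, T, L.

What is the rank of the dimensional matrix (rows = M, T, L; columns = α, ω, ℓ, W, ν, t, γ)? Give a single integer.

3

Write exponents as rows M,T,L / cols α,ω,ℓ,W,ν,t,γ:
  M: [ 0  0  0  1  0  0  0]
  T: [-1 -1  0 -3 -1  1 -1]
  L: [ 2  0  1  2  2  0  0]
Echelon form has 3 nonzero rows (pivots: α,ω,W)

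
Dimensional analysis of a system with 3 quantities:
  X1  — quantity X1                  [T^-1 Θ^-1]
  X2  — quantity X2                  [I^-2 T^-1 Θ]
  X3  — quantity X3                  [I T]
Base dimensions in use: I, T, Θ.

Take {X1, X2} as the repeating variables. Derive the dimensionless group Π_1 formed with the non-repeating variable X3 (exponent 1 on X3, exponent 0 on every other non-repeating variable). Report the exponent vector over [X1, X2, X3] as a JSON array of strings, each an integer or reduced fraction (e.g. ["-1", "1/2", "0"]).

Write exponents as rows I,T,Θ / cols X1,X2,X3:
  I: [ 0 -2  1]
  T: [-1 -1  1]
  Θ: [-1  1  0]
Echelon form has 2 nonzero rows (pivots: X1,X2)
Pivot set = {X1,X2}, free = {X3}
RREF:
  r0: [   1    0 -1/2]
  r1: [   0    1 -1/2]
  r2: [   0    0    0]
Fix exponent of X3 at 1; solve each RREF row for its pivot's exponent:
  r0: exp(X1) + (-1/2)·1 = 0 ⇒ exp(X1) = 1/2
  r1: exp(X2) + (-1/2)·1 = 0 ⇒ exp(X2) = 1/2
Π_1 = X1^(1/2) · X2^(1/2) · X3

["1/2", "1/2", "1"]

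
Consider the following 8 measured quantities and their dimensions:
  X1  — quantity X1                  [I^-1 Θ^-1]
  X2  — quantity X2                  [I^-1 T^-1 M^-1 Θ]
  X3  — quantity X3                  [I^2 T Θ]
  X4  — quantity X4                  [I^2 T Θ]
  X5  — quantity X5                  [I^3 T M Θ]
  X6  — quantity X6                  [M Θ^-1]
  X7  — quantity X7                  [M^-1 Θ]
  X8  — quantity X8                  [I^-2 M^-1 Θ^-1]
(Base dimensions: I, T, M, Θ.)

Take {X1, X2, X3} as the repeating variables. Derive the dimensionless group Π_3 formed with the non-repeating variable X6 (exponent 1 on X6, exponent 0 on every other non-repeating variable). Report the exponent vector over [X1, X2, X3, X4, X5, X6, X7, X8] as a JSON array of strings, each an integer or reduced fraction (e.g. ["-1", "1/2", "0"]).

Exponent matrix [I,T,M,Θ] × [X1,X2,X3,X4,X5,X6,X7,X8]:
  I: [-1 -1  2  2  3  0  0 -2]
  T: [ 0 -1  1  1  1  0  0  0]
  M: [ 0 -1  0  0  1  1 -1 -1]
  Θ: [-1  1  1  1  1 -1  1 -1]
Row reduction gives pivot columns X1,X2,X3; rank = 3
Repeat: X1,X2,X3; free: X4,X5,X6,X7,X8
RREF:
  r0: [   1    0    0    0   -2   -1    1    3]
  r1: [   0    1    0    0   -1   -1    1    1]
  r2: [   0    0    1    1    0   -1    1    1]
  r3: [   0    0    0    0    0    0    0    0]
Fix exponent of X6 at 1, X4 at 0, X5 at 0, X7 at 0, X8 at 0; solve each RREF row for its pivot's exponent:
  r0: exp(X1) + (-1)·1 = 0 ⇒ exp(X1) = 1
  r1: exp(X2) + (-1)·1 = 0 ⇒ exp(X2) = 1
  r2: exp(X3) + (-1)·1 = 0 ⇒ exp(X3) = 1
Π_3 = X1 · X2 · X3 · X6

["1", "1", "1", "0", "0", "1", "0", "0"]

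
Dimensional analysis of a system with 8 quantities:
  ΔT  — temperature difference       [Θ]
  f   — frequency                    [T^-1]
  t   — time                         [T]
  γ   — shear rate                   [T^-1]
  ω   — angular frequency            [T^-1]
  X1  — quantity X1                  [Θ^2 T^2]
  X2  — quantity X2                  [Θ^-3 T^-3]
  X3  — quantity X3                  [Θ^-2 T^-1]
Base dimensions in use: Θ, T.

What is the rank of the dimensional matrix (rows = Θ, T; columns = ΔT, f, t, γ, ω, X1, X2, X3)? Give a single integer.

Exponent matrix [Θ,T] × [ΔT,f,t,γ,ω,X1,X2,X3]:
  Θ: [ 1  0  0  0  0  2 -3 -2]
  T: [ 0 -1  1 -1 -1  2 -3 -1]
Row reduction gives pivot columns ΔT,f; rank = 2

2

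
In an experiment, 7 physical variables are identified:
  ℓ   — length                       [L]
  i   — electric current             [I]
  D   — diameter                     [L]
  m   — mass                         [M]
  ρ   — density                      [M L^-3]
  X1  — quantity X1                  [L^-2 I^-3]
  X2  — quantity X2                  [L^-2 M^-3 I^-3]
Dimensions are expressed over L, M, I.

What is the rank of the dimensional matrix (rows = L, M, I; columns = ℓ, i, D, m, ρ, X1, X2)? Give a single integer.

Exponent matrix [L,M,I] × [ℓ,i,D,m,ρ,X1,X2]:
  L: [ 1  0  1  0 -3 -2 -2]
  M: [ 0  0  0  1  1  0 -3]
  I: [ 0  1  0  0  0 -3 -3]
Echelon form has 3 nonzero rows (pivots: ℓ,i,m)

3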